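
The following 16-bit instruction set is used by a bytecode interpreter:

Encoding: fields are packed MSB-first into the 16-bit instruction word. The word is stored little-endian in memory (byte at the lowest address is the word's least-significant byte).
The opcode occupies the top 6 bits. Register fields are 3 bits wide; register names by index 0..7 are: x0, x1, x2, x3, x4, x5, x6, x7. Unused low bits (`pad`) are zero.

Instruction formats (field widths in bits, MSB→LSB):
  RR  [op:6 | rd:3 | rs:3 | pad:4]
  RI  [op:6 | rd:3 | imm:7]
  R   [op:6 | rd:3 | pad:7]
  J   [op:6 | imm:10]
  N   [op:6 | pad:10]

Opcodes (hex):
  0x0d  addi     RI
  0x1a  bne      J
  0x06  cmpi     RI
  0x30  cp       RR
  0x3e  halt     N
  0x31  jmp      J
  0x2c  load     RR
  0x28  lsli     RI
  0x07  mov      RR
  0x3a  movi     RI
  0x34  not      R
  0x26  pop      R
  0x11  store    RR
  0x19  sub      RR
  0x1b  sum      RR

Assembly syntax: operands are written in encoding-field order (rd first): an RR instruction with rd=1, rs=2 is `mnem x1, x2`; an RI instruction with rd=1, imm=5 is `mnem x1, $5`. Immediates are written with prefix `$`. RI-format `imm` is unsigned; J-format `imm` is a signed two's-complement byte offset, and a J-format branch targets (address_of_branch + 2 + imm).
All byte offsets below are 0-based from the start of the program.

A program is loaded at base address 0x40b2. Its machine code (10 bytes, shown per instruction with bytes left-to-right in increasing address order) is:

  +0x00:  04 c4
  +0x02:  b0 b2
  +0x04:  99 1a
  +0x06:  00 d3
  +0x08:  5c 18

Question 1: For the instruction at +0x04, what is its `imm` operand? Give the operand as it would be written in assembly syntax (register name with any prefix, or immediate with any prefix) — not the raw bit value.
[04] 99 1a → 0x1a99
  opcode bits[15:10]=0x6: cmpi/RI
  [9:7] rd=5 = x5
  [6:0] imm=25 = $25

$25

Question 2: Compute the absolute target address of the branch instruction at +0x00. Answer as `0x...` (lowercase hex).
0x40b8

[00] 04 c4 → 0xc404
  opcode bits[15:10]=0x31: jmp/J
  [9:0] imm=4 = $4
  target = base 0x40b2 + off 0x00 + 2 + imm 4 = 0x40b8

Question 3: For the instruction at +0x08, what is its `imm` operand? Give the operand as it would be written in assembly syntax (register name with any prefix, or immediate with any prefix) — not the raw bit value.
$92

off 0x08: read 5c 18 as little → 0x185c
  op=0x185c>>10=0x6 ⇒ cmpi (RI)
  rd: (w>>7)&0x7=0x0 → x0
  imm: (w>>0)&0x7f=0x5c → $92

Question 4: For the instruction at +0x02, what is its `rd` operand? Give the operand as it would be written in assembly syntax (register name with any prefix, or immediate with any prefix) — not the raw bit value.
x5

off 0x02: read b0 b2 as little → 0xb2b0
  top 6b → 0x2c → load [RR]
  rd: (w>>7)&0x7=0x5 → x5
  rs: (w>>4)&0x7=0x3 → x3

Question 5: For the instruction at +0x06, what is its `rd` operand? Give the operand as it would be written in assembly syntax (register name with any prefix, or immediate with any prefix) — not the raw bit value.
x6

[06] 00 d3 → 0xd300
  opcode bits[15:10]=0x34: not/R
  rd: (w>>7)&0x7=0x6 → x6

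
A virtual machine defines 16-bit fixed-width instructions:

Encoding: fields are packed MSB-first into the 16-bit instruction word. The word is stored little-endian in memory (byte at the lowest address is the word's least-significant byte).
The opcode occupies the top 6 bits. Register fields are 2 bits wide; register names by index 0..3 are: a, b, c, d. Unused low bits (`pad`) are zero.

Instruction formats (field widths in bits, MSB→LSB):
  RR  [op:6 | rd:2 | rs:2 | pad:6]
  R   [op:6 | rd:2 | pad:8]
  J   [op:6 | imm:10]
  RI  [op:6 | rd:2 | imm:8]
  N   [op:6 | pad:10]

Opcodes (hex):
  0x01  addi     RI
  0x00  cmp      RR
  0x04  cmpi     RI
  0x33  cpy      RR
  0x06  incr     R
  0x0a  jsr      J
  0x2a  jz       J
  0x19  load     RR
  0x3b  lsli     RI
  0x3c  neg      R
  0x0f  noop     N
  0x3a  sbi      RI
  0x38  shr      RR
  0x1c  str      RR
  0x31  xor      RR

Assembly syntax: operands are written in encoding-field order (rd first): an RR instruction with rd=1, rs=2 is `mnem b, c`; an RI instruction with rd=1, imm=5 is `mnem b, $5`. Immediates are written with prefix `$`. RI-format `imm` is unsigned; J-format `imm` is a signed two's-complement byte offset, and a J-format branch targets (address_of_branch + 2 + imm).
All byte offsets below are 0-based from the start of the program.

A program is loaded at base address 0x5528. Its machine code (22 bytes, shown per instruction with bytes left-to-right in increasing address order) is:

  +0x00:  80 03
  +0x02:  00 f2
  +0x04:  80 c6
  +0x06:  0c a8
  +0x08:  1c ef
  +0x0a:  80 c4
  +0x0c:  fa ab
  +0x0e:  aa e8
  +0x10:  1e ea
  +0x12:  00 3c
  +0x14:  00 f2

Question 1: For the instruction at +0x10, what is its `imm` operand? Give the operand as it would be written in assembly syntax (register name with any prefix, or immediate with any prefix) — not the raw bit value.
$30

off 0x10: read 1e ea as little → 0xea1e
  top 6b → 0x3a → sbi [RI]
  [9:8] rd=2 = c
  [7:0] imm=30 = $30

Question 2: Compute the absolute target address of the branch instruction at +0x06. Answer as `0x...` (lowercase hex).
0x553c

off 0x06: read 0c a8 as little → 0xa80c
  op=0xa80c>>10=0x2a ⇒ jz (J)
  [9:0] imm=12 = $12
  target = base 0x5528 + off 0x06 + 2 + imm 12 = 0x553c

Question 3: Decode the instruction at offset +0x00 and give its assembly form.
cmp d, c

+0x00: 80 03 ⇒ word 0x0380 (little)
  op=0x0380>>10=0x0 ⇒ cmp (RR)
  rd: (w>>8)&0x3=0x3 → d
  rs: (w>>6)&0x3=0x2 → c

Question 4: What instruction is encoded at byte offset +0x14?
neg c

@+14  little-endian(00 f2) = 0xf200
  opcode bits[15:10]=0x3c: neg/R
  rd@[9:8]=0x2 ⇒ c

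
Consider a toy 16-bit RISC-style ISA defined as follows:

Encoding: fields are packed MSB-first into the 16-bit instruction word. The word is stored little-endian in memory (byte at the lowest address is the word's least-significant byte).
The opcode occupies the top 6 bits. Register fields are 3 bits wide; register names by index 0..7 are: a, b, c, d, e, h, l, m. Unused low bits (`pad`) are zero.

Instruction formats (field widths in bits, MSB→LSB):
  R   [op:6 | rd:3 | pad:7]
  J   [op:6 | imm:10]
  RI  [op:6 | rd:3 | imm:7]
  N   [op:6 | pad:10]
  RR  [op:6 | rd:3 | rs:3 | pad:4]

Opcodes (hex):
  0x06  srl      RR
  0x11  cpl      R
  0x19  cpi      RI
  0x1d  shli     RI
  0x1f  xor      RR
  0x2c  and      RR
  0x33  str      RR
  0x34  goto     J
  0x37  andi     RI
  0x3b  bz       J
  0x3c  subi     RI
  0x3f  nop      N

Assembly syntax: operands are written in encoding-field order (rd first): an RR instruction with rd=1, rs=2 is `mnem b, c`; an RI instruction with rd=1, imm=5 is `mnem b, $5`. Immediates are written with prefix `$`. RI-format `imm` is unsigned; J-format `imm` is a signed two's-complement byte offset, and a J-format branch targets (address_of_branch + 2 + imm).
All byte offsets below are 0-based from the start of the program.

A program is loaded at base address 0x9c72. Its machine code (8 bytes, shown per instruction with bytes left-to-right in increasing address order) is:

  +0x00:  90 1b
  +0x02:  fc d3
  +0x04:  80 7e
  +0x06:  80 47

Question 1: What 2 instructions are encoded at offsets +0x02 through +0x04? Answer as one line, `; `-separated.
off 0x02: read fc d3 as little → 0xd3fc
  opcode bits[15:10]=0x34: goto/J
  imm: (w>>0)&0x3ff=0x3fc (s10→-4) → $-4
off 0x04: read 80 7e as little → 0x7e80
  opcode bits[15:10]=0x1f: xor/RR
  rd: (w>>7)&0x7=0x5 → h
  rs: (w>>4)&0x7=0x0 → a

goto $-4; xor h, a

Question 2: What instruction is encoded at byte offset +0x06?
cpl m

[06] 80 47 → 0x4780
  top 6b → 0x11 → cpl [R]
  rd@[9:7]=0x7 ⇒ m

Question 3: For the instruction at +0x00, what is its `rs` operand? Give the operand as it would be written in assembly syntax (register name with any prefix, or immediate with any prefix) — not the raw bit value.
[00] 90 1b → 0x1b90
  top 6b → 0x6 → srl [RR]
  rd@[9:7]=0x7 ⇒ m
  rs@[6:4]=0x1 ⇒ b

b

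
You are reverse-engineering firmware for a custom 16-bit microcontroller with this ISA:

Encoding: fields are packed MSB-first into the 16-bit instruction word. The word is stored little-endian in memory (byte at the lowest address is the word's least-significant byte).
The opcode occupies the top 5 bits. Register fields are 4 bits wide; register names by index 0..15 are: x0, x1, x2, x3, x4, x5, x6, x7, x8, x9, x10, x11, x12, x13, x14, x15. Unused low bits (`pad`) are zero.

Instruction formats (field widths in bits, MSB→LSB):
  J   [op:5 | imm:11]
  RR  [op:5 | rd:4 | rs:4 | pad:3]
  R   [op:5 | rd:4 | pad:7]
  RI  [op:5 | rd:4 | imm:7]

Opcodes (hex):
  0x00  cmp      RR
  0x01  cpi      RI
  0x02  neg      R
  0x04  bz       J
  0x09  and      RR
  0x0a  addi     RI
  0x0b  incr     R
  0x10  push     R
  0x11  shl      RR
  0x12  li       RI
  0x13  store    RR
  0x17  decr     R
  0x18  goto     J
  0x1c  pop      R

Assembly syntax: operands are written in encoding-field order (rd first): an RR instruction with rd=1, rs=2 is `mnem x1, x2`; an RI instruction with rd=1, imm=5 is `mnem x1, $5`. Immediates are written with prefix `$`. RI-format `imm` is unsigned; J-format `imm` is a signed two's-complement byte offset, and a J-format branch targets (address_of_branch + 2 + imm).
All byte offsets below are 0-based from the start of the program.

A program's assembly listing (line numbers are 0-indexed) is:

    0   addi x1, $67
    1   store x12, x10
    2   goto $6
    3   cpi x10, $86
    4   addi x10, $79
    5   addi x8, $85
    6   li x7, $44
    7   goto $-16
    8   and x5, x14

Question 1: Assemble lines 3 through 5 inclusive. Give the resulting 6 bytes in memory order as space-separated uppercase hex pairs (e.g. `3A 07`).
3. cpi fields op=0x1:5|rd=10:4|imm=86:7 → word 0d56h → 56 0d
4. addi fields op=0xa:5|rd=10:4|imm=79:7 → word 554fh → 4f 55
5. addi fields op=0xa:5|rd=8:4|imm=85:7 → word 5455h → 55 54

56 0D 4F 55 55 54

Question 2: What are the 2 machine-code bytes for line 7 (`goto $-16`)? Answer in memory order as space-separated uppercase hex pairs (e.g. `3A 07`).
line 7 (goto): pack op=0x18:5|imm=-16:11 = 0xc7f0; little→ f0 c7

F0 C7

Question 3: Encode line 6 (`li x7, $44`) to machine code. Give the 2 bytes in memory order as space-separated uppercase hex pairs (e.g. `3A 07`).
AC 93

L6: li op=0x12:5|rd=7:4|imm=44:7 ⇒ 0x93ac ⇒ little ac 93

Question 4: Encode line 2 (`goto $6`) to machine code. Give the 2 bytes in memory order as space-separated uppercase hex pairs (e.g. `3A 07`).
06 C0

2. goto fields op=0x18:5|imm=6:11 → word c006h → 06 c0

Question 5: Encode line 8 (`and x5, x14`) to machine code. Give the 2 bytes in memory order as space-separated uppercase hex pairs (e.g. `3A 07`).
F0 4A

8. and fields op=0x9:5|rd=5:4|rs=14:4|pad=0:3 → word 4af0h → f0 4a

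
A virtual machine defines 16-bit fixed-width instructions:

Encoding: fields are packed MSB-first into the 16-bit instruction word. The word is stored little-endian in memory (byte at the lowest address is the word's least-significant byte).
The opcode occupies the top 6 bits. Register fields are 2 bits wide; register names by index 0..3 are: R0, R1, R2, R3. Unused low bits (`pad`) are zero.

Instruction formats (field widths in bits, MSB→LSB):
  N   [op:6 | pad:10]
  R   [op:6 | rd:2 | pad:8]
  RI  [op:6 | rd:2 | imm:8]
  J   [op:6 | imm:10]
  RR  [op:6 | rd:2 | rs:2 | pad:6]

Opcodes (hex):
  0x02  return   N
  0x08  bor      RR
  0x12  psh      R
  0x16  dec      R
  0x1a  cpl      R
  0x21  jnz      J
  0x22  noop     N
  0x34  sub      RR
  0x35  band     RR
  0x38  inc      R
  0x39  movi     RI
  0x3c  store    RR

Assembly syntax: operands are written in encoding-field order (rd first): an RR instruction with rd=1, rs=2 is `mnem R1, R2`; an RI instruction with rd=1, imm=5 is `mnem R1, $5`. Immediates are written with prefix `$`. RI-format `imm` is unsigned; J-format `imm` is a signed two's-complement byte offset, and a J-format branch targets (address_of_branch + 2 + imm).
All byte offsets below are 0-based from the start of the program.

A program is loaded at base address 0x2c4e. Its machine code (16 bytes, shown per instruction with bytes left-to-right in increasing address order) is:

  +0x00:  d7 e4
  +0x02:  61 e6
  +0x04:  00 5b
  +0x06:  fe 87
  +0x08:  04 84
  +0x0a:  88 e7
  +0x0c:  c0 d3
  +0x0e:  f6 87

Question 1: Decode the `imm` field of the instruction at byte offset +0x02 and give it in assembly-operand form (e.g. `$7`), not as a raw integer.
+0x02: 61 e6 ⇒ word 0xe661 (little)
  opcode bits[15:10]=0x39: movi/RI
  [9:8] rd=2 = R2
  [7:0] imm=97 = $97

$97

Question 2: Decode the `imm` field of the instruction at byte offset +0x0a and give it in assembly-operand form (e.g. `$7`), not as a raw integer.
$136

[0a] 88 e7 → 0xe788
  op=0xe788>>10=0x39 ⇒ movi (RI)
  rd: (w>>8)&0x3=0x3 → R3
  imm: (w>>0)&0xff=0x88 → $136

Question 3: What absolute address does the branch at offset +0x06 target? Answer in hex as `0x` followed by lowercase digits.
0x2c54

[06] fe 87 → 0x87fe
  opcode bits[15:10]=0x21: jnz/J
  imm@[9:0]=0x3fe (s10→-2) ⇒ $-2
  target = base 0x2c4e + off 0x06 + 2 + imm -2 = 0x2c54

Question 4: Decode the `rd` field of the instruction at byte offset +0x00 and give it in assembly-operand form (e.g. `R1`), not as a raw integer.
@+00  little-endian(d7 e4) = 0xe4d7
  op=0xe4d7>>10=0x39 ⇒ movi (RI)
  rd@[9:8]=0x0 ⇒ R0
  imm@[7:0]=0xd7 ⇒ $215

R0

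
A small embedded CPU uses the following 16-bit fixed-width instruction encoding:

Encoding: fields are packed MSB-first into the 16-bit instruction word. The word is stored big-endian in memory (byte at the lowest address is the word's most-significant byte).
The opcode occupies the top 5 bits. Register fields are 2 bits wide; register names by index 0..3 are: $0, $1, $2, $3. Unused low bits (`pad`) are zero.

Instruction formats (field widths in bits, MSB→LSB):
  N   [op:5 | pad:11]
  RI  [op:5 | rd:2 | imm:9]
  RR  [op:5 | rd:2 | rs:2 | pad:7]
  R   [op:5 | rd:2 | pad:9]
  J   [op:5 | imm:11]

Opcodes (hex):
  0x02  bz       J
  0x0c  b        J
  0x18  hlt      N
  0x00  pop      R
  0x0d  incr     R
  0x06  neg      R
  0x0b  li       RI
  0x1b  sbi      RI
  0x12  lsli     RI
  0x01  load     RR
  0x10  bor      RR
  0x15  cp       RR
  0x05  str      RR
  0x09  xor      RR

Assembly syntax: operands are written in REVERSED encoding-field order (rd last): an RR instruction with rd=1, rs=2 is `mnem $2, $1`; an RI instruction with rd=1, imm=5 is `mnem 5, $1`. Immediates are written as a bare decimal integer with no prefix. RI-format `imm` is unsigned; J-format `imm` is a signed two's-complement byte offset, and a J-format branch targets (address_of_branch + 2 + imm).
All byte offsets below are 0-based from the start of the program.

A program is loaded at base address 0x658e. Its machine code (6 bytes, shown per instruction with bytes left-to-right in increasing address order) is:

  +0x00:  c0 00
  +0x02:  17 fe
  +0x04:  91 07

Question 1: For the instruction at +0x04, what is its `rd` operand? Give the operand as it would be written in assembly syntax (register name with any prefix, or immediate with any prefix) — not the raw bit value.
$0

+0x04: 91 07 ⇒ word 0x9107 (big)
  top 5b → 0x12 → lsli [RI]
  rd@[10:9]=0x0 ⇒ $0
  imm@[8:0]=0x107 ⇒ 263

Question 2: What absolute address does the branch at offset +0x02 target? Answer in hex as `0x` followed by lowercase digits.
+0x02: 17 fe ⇒ word 0x17fe (big)
  top 5b → 0x2 → bz [J]
  imm: (w>>0)&0x7ff=0x7fe (s11→-2) → -2
  target = base 0x658e + off 0x02 + 2 + imm -2 = 0x6590

0x6590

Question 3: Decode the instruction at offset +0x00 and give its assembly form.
hlt

[00] c0 00 → 0xc000
  op=0xc000>>11=0x18 ⇒ hlt (N)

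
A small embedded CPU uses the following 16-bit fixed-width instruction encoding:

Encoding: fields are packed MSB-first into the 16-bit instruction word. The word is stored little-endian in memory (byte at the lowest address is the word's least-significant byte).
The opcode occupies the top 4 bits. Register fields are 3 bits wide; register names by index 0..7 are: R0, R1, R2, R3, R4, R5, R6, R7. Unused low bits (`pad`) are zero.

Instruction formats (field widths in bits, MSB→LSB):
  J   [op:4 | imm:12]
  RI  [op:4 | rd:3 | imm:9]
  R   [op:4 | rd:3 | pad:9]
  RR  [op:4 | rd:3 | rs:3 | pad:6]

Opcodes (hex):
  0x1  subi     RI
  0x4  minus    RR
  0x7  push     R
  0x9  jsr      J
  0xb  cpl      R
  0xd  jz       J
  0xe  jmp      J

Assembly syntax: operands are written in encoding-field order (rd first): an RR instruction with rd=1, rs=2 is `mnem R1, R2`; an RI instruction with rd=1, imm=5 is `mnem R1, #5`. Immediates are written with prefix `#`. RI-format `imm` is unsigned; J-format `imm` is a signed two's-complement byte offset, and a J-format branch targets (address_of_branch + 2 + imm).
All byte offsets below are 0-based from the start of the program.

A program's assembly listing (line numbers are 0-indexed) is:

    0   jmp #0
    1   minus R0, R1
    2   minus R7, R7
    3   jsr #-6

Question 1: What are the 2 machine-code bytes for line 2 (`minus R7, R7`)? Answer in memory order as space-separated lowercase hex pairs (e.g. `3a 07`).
2. minus fields op=0x4:4|rd=7:3|rs=7:3|pad=0:6 → word 4fc0h → c0 4f

c0 4f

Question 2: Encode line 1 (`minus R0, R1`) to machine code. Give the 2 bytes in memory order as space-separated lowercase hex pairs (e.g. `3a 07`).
40 40

line 1 (minus): pack op=0x4:4|rd=0:3|rs=1:3|pad=0:6 = 0x4040; little→ 40 40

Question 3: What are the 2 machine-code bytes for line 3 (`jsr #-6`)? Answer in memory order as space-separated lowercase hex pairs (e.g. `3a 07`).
fa 9f

L3: jsr op=0x9:4|imm=-6:12 ⇒ 0x9ffa ⇒ little fa 9f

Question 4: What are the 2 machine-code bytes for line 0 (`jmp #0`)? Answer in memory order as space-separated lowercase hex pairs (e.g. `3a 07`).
00 e0

line 0 (jmp): pack op=0xe:4|imm=0:12 = 0xe000; little→ 00 e0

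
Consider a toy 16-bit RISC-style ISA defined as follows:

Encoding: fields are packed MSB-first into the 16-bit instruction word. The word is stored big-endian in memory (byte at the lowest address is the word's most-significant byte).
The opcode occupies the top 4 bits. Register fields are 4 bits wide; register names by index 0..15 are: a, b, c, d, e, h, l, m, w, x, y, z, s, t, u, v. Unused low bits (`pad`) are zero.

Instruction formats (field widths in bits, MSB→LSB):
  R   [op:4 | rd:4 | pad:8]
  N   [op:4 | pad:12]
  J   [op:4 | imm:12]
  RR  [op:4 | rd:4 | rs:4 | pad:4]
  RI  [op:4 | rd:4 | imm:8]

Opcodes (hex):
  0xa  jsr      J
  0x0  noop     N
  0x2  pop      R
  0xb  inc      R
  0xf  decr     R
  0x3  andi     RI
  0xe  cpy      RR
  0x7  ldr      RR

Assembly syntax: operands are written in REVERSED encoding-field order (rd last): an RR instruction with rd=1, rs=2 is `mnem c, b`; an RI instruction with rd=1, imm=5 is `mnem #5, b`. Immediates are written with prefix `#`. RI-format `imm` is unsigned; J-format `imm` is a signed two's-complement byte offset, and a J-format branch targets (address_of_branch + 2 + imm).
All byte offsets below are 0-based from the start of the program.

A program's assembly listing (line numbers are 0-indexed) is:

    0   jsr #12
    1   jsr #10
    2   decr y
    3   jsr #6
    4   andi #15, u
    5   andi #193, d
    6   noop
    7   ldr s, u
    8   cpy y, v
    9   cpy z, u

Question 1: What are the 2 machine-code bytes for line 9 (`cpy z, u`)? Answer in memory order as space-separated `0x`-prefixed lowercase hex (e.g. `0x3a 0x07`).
0xee 0xb0

9. cpy fields op=0xe:4|rd=14:4|rs=11:4|pad=0:4 → word eeb0h → ee b0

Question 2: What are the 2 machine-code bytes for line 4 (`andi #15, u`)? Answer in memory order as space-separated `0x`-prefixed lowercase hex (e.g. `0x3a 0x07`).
0x3e 0x0f

4. andi fields op=0x3:4|rd=14:4|imm=15:8 → word 3e0fh → 3e 0f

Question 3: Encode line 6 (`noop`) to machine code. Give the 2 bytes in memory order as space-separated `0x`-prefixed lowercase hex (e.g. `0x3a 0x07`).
line 6 (noop): pack op=0x0:4|pad=0:12 = 0x0000; big→ 00 00

0x00 0x00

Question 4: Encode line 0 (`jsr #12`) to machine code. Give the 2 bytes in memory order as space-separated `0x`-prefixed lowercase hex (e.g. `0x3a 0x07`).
0xa0 0x0c

0. jsr fields op=0xa:4|imm=12:12 → word a00ch → a0 0c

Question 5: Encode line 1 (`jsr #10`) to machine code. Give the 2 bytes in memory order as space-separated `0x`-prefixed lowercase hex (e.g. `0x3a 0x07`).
line 1 (jsr): pack op=0xa:4|imm=10:12 = 0xa00a; big→ a0 0a

0xa0 0x0a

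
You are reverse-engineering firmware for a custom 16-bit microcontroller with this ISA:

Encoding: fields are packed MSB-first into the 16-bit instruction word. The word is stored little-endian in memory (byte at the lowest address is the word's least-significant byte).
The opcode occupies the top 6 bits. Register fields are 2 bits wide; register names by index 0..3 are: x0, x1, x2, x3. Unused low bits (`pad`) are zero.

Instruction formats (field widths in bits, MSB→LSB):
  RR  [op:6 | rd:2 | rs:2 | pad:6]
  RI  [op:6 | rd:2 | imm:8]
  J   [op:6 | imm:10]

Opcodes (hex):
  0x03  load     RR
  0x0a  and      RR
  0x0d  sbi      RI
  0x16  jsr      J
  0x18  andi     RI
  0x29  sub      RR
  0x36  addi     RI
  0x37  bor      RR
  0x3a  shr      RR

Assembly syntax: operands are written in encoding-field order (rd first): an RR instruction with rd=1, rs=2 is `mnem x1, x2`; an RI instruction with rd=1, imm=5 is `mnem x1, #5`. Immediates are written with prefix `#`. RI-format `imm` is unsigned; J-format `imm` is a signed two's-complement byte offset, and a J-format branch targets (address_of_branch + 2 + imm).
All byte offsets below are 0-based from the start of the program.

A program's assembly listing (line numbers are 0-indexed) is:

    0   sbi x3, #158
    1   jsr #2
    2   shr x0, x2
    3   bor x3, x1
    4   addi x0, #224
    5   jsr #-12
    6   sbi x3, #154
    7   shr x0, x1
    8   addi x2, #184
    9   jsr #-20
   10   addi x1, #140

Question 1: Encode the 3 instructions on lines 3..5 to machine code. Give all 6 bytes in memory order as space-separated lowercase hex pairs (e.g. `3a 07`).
40 df e0 d8 f4 5b

3. bor fields op=0x37:6|rd=3:2|rs=1:2|pad=0:6 → word df40h → 40 df
4. addi fields op=0x36:6|rd=0:2|imm=224:8 → word d8e0h → e0 d8
5. jsr fields op=0x16:6|imm=-12:10 → word 5bf4h → f4 5b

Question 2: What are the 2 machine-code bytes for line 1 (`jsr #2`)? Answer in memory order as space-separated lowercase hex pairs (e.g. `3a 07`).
1. jsr fields op=0x16:6|imm=2:10 → word 5802h → 02 58

02 58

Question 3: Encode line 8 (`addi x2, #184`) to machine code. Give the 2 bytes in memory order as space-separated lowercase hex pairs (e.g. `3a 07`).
8. addi fields op=0x36:6|rd=2:2|imm=184:8 → word dab8h → b8 da

b8 da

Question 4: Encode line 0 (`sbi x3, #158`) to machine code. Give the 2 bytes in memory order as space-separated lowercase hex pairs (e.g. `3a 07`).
line 0 (sbi): pack op=0xd:6|rd=3:2|imm=158:8 = 0x379e; little→ 9e 37

9e 37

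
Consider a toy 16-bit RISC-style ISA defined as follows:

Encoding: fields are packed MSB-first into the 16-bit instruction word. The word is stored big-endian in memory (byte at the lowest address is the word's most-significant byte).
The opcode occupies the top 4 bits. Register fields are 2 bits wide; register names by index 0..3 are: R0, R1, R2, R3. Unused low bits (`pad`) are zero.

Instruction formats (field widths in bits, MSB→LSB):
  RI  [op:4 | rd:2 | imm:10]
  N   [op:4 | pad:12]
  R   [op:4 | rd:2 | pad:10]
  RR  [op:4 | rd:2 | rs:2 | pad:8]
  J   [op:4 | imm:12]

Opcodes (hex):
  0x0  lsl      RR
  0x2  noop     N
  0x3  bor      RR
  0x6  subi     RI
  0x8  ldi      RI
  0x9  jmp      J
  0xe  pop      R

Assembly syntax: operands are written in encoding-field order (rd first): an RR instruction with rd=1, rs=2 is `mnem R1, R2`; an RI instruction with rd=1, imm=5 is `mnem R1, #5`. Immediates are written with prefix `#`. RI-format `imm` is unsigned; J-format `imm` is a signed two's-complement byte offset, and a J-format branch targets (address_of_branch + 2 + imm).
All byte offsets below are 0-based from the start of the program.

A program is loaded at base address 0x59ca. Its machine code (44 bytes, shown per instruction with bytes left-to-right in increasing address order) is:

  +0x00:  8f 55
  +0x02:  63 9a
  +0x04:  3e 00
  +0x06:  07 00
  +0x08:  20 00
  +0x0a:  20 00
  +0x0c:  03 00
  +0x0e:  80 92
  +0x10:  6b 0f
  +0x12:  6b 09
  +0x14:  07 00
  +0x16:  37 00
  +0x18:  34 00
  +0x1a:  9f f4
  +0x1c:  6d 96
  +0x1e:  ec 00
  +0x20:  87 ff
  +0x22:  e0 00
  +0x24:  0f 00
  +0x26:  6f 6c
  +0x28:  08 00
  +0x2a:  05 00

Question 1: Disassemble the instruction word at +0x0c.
lsl R0, R3

@+0c  big-endian(03 00) = 0x0300
  op=0x0300>>12=0x0 ⇒ lsl (RR)
  [11:10] rd=0 = R0
  [9:8] rs=3 = R3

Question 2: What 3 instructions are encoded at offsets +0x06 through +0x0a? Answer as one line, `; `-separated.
@+06  big-endian(07 00) = 0x0700
  opcode bits[15:12]=0x0: lsl/RR
  rd@[11:10]=0x1 ⇒ R1
  rs@[9:8]=0x3 ⇒ R3
@+08  big-endian(20 00) = 0x2000
  opcode bits[15:12]=0x2: noop/N
@+0a  big-endian(20 00) = 0x2000
  opcode bits[15:12]=0x2: noop/N

lsl R1, R3; noop; noop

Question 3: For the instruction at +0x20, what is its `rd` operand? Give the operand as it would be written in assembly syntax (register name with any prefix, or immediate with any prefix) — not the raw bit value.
+0x20: 87 ff ⇒ word 0x87ff (big)
  top 4b → 0x8 → ldi [RI]
  rd@[11:10]=0x1 ⇒ R1
  imm@[9:0]=0x3ff ⇒ #1023

R1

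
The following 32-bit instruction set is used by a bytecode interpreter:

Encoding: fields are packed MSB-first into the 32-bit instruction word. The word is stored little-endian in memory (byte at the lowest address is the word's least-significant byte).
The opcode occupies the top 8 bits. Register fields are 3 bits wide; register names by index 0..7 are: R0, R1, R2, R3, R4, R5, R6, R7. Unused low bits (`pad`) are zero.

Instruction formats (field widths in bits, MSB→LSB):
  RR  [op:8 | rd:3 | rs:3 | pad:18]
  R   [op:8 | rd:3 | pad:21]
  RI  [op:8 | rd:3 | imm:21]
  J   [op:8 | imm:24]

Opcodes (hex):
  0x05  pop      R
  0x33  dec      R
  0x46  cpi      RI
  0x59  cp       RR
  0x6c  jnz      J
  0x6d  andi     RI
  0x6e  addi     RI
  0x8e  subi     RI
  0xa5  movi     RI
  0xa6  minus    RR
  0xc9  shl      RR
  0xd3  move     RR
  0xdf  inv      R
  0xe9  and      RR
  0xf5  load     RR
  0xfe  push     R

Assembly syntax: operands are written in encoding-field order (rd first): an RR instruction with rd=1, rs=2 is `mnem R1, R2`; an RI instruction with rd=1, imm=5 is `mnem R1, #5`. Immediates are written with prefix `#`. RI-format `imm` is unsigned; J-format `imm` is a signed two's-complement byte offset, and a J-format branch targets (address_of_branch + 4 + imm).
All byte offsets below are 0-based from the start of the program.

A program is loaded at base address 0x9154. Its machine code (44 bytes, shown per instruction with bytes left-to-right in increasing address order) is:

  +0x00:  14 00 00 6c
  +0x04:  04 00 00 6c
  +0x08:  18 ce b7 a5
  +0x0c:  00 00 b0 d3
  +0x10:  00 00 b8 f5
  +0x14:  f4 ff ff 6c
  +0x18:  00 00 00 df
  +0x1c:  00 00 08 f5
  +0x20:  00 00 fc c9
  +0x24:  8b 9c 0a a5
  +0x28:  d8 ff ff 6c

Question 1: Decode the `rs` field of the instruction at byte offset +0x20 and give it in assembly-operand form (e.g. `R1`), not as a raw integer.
R7

@+20  little-endian(00 00 fc c9) = 0xc9fc0000
  op=0xc9fc0000>>24=0xc9 ⇒ shl (RR)
  [23:21] rd=7 = R7
  [20:18] rs=7 = R7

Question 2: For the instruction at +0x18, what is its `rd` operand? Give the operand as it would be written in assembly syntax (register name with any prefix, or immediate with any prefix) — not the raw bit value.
R0

off 0x18: read 00 00 00 df as little → 0xdf000000
  opcode bits[31:24]=0xdf: inv/R
  rd: (w>>21)&0x7=0x0 → R0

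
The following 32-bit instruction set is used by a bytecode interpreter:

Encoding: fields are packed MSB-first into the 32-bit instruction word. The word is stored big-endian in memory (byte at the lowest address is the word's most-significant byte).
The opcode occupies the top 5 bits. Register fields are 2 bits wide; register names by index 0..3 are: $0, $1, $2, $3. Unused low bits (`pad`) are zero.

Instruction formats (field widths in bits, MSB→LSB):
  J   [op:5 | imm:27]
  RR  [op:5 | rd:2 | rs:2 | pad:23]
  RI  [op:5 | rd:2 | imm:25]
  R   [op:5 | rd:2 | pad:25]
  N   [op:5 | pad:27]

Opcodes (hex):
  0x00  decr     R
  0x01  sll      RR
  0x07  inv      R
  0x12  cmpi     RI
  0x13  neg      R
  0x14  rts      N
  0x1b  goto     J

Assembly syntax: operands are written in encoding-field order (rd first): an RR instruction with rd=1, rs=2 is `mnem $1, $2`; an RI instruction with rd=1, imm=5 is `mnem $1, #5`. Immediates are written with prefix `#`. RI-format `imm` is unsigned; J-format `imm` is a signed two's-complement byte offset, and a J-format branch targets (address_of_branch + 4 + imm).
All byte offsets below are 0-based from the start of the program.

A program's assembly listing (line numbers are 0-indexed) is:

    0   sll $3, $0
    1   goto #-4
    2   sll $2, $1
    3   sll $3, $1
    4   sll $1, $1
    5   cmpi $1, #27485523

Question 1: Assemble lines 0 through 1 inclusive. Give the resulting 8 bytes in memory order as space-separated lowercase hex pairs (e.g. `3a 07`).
L0: sll op=0x1:5|rd=3:2|rs=0:2|pad=0:23 ⇒ 0x0e000000 ⇒ big 0e 00 00 00
L1: goto op=0x1b:5|imm=-4:27 ⇒ 0xdffffffc ⇒ big df ff ff fc

0e 00 00 00 df ff ff fc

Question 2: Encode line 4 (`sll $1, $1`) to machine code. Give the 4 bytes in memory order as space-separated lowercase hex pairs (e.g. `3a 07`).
0a 80 00 00

L4: sll op=0x1:5|rd=1:2|rs=1:2|pad=0:23 ⇒ 0x0a800000 ⇒ big 0a 80 00 00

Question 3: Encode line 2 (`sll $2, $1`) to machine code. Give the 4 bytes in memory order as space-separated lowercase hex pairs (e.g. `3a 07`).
2. sll fields op=0x1:5|rd=2:2|rs=1:2|pad=0:23 → word 0c800000h → 0c 80 00 00

0c 80 00 00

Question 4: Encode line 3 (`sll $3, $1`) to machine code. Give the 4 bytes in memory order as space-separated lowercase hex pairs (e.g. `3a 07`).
0e 80 00 00

L3: sll op=0x1:5|rd=3:2|rs=1:2|pad=0:23 ⇒ 0x0e800000 ⇒ big 0e 80 00 00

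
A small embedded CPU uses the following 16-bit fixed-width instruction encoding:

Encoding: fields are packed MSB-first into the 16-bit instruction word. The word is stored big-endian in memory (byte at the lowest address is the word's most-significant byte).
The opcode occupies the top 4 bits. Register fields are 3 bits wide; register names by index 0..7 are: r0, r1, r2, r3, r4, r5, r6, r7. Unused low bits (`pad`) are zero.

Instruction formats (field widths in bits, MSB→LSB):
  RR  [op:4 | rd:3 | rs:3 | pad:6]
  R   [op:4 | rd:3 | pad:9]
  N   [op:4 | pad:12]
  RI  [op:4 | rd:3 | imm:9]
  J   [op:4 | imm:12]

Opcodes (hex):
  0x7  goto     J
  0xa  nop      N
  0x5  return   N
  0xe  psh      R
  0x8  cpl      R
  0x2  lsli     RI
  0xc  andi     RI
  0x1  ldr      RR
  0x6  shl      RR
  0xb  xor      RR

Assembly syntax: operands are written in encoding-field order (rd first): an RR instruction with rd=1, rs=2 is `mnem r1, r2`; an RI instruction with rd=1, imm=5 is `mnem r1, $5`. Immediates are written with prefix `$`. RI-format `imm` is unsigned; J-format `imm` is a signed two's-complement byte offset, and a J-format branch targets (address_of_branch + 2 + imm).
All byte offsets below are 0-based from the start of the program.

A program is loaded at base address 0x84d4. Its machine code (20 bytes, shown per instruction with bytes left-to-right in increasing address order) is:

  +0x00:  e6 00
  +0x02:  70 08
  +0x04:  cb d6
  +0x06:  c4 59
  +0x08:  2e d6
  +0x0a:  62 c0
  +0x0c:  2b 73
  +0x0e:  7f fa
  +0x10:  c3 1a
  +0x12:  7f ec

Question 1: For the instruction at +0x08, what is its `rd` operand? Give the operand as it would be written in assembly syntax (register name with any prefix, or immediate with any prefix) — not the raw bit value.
+0x08: 2e d6 ⇒ word 0x2ed6 (big)
  top 4b → 0x2 → lsli [RI]
  [11:9] rd=7 = r7
  [8:0] imm=214 = $214

r7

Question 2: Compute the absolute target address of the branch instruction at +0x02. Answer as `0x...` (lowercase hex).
0x84e0

off 0x02: read 70 08 as big → 0x7008
  top 4b → 0x7 → goto [J]
  imm@[11:0]=0x8 ⇒ $8
  target = base 0x84d4 + off 0x02 + 2 + imm 8 = 0x84e0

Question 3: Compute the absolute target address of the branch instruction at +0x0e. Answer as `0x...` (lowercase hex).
0x84de

off 0x0e: read 7f fa as big → 0x7ffa
  top 4b → 0x7 → goto [J]
  [11:0] imm=4090 (s12→-6) = $-6
  target = base 0x84d4 + off 0x0e + 2 + imm -6 = 0x84de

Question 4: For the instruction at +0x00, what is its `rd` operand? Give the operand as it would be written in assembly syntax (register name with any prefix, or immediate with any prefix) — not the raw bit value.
r3

@+00  big-endian(e6 00) = 0xe600
  opcode bits[15:12]=0xe: psh/R
  [11:9] rd=3 = r3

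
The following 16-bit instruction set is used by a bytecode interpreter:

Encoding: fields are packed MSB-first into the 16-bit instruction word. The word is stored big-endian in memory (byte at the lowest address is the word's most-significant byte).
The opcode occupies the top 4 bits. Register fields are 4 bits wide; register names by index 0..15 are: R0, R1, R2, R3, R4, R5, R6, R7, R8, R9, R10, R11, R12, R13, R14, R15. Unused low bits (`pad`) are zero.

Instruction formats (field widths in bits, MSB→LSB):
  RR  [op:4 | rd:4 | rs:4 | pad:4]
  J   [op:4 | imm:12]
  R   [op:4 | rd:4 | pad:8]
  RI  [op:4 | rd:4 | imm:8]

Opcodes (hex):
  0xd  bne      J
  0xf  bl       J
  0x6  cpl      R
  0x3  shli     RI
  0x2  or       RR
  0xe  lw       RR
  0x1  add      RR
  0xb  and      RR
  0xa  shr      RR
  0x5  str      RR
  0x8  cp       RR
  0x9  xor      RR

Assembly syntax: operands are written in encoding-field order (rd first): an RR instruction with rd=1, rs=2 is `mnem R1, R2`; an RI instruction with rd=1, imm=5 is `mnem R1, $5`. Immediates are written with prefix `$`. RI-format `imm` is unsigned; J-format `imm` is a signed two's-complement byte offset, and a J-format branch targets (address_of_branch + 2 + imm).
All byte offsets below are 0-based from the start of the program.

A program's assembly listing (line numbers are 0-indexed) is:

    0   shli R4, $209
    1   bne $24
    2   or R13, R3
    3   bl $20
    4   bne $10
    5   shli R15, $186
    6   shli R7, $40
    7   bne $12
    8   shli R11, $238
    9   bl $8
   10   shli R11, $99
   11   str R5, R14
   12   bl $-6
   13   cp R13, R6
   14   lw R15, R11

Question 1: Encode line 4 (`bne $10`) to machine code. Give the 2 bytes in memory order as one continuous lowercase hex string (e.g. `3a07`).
d00a

L4: bne op=0xd:4|imm=10:12 ⇒ 0xd00a ⇒ big d0 0a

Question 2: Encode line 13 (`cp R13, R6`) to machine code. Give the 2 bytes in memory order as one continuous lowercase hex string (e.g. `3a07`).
8d60

line 13 (cp): pack op=0x8:4|rd=13:4|rs=6:4|pad=0:4 = 0x8d60; big→ 8d 60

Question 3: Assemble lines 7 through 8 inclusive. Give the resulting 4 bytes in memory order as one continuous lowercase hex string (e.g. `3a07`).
7. bne fields op=0xd:4|imm=12:12 → word d00ch → d0 0c
8. shli fields op=0x3:4|rd=11:4|imm=238:8 → word 3beeh → 3b ee

d00c3bee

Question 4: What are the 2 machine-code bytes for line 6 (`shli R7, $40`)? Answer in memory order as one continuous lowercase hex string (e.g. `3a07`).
6. shli fields op=0x3:4|rd=7:4|imm=40:8 → word 3728h → 37 28

3728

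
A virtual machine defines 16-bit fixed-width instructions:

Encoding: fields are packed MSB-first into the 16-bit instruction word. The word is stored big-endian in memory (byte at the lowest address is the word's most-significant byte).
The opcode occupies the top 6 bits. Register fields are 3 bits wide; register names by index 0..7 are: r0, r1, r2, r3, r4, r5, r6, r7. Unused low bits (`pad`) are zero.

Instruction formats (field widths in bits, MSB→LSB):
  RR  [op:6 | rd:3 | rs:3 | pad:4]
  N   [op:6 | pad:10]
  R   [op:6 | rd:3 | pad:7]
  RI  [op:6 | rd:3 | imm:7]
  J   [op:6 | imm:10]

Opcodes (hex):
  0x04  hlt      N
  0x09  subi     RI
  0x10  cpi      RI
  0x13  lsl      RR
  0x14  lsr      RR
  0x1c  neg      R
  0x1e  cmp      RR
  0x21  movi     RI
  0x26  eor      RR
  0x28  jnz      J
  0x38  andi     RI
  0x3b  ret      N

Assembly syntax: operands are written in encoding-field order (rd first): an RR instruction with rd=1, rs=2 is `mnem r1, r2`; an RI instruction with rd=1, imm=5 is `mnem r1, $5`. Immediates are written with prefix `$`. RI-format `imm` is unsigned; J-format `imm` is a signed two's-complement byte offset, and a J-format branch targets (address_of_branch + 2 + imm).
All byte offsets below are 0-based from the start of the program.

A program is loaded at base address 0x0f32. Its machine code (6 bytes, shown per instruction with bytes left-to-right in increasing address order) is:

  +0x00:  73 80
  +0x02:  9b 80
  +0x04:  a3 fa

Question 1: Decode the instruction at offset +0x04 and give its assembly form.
jnz $-6

@+04  big-endian(a3 fa) = 0xa3fa
  op=0xa3fa>>10=0x28 ⇒ jnz (J)
  imm: (w>>0)&0x3ff=0x3fa (s10→-6) → $-6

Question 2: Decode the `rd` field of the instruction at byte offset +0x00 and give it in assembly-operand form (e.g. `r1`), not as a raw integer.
[00] 73 80 → 0x7380
  op=0x7380>>10=0x1c ⇒ neg (R)
  rd: (w>>7)&0x7=0x7 → r7

r7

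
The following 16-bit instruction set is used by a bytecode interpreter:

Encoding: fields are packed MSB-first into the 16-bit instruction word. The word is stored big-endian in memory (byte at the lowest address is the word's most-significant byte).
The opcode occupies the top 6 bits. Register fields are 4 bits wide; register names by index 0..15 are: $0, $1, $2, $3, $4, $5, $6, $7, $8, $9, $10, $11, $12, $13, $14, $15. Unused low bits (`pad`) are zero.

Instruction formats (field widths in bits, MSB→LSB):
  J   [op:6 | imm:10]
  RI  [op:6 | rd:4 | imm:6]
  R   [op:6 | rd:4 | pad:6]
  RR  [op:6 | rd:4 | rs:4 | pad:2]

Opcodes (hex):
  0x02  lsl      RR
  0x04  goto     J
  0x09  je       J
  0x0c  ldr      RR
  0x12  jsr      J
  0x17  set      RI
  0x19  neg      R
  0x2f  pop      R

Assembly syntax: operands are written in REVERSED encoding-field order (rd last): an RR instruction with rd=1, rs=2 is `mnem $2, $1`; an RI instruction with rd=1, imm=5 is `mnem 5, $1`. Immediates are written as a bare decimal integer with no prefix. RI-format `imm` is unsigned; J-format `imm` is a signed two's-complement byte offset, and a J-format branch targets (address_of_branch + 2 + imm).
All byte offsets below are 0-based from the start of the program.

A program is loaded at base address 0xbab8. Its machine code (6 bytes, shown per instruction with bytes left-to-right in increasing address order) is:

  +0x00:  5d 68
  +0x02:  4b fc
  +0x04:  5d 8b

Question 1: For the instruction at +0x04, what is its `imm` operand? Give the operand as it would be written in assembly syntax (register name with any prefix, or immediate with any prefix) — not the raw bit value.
11

@+04  big-endian(5d 8b) = 0x5d8b
  opcode bits[15:10]=0x17: set/RI
  rd@[9:6]=0x6 ⇒ $6
  imm@[5:0]=0xb ⇒ 11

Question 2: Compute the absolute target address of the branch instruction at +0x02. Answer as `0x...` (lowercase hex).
[02] 4b fc → 0x4bfc
  op=0x4bfc>>10=0x12 ⇒ jsr (J)
  imm: (w>>0)&0x3ff=0x3fc (s10→-4) → -4
  target = base 0xbab8 + off 0x02 + 2 + imm -4 = 0xbab8

0xbab8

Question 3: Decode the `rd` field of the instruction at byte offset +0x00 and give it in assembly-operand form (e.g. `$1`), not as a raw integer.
$5

@+00  big-endian(5d 68) = 0x5d68
  top 6b → 0x17 → set [RI]
  [9:6] rd=5 = $5
  [5:0] imm=40 = 40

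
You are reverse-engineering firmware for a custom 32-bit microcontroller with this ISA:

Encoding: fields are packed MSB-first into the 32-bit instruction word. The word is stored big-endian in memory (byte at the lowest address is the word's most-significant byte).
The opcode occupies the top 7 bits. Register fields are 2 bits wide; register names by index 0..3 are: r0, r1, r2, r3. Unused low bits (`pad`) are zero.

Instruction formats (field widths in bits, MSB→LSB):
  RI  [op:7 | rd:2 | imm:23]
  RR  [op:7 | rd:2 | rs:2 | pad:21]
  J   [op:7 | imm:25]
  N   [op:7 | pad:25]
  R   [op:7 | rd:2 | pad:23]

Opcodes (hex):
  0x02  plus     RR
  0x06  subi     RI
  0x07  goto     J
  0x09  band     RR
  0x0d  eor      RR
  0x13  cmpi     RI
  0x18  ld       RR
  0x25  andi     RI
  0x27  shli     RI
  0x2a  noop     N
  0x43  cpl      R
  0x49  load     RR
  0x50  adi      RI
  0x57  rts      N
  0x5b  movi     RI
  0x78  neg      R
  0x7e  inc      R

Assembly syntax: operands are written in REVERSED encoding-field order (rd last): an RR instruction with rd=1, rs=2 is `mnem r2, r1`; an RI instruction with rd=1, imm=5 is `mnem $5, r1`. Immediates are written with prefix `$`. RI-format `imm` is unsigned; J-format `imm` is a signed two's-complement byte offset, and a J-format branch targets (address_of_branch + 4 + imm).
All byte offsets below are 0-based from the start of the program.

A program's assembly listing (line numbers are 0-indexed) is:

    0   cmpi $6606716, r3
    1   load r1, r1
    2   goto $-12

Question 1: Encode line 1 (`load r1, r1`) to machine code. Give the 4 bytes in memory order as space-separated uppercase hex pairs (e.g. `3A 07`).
92 A0 00 00

1. load fields op=0x49:7|rd=1:2|rs=1:2|pad=0:21 → word 92a00000h → 92 a0 00 00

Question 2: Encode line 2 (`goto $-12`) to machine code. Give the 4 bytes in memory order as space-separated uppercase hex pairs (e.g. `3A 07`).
line 2 (goto): pack op=0x7:7|imm=-12:25 = 0x0ffffff4; big→ 0f ff ff f4

0F FF FF F4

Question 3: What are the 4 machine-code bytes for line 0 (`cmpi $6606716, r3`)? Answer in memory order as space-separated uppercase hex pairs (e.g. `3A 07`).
line 0 (cmpi): pack op=0x13:7|rd=3:2|imm=6606716:23 = 0x27e4cf7c; big→ 27 e4 cf 7c

27 E4 CF 7C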